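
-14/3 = -4.67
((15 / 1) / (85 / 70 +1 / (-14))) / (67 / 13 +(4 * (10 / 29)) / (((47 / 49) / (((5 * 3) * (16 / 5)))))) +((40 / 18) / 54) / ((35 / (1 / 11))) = 34832751721 / 196744069368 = 0.18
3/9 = 1/3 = 0.33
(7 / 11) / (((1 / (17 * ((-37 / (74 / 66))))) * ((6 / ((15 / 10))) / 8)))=-714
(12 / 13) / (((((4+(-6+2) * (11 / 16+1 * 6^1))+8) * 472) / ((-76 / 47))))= 456 / 2126891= 0.00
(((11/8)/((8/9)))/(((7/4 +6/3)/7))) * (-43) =-9933/80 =-124.16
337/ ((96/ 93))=10447/ 32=326.47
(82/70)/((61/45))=369/427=0.86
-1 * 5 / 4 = -1.25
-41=-41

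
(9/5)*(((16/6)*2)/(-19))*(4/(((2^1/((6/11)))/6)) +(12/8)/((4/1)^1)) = -3654/1045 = -3.50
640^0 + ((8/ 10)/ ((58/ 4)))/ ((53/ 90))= 1.09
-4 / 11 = -0.36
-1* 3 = -3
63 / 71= 0.89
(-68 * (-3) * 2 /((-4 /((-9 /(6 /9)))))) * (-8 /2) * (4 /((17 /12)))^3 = -35831808 /289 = -123985.49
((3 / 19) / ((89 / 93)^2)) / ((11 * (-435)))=-8649 / 240045905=-0.00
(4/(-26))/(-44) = 1/286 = 0.00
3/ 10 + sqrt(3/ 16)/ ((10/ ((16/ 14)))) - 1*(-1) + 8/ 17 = sqrt(3)/ 35 + 301/ 170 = 1.82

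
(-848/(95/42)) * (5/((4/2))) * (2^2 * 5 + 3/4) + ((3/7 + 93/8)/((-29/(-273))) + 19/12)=-19333.16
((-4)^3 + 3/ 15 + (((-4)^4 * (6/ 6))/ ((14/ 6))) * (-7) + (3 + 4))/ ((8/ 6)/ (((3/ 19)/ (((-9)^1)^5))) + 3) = 4124/ 2493165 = 0.00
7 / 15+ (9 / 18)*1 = 29 / 30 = 0.97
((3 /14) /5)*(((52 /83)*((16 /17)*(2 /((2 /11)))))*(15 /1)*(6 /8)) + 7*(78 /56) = 508755 /39508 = 12.88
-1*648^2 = -419904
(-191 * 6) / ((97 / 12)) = -13752 / 97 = -141.77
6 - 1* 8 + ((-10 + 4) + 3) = -5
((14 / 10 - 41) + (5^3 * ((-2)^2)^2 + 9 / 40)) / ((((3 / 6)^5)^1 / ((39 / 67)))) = 2446860 / 67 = 36520.30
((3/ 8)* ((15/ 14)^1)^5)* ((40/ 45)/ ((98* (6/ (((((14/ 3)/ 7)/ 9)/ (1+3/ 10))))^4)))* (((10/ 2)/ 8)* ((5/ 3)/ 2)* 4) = 48828125/ 600006538854659664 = 0.00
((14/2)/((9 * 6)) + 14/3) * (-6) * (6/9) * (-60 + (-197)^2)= -20071982/27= -743406.74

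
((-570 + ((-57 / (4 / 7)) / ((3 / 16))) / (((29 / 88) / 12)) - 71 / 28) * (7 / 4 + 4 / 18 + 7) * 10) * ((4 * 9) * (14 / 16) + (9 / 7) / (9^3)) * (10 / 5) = -112743579.88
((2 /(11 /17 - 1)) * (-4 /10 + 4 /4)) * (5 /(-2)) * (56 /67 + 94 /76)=89709 /5092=17.62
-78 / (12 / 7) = -91 / 2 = -45.50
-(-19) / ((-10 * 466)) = -19 / 4660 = -0.00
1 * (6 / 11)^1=6 / 11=0.55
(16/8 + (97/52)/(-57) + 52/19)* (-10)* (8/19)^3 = -17847040/5082519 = -3.51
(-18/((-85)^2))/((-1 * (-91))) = -18/657475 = -0.00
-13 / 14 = -0.93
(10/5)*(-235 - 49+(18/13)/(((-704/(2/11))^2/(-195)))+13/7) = -14804980145/26236672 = -564.29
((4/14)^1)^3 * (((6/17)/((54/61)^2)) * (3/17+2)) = 550708/24087861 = 0.02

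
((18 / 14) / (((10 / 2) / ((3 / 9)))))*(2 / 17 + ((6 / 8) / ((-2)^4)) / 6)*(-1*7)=-819 / 10880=-0.08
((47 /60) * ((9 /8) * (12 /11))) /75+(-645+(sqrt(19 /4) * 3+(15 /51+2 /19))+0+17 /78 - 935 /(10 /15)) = -283628614823 /138567000+3 * sqrt(19) /2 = -2040.33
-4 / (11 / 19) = -76 / 11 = -6.91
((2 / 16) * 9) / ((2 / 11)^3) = 11979 / 64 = 187.17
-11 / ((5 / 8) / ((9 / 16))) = -99 / 10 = -9.90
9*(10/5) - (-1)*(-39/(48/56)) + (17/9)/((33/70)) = -13955/594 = -23.49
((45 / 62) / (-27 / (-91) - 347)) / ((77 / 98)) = -5733 / 2151710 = -0.00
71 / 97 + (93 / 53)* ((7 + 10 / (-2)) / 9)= 17303 / 15423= 1.12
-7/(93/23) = -161/93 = -1.73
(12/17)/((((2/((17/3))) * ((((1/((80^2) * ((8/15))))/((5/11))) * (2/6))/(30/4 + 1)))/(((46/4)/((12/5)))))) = 12512000/33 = 379151.52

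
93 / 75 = 31 / 25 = 1.24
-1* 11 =-11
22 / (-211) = -22 / 211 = -0.10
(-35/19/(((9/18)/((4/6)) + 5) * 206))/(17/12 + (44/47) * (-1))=-39480/12197981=-0.00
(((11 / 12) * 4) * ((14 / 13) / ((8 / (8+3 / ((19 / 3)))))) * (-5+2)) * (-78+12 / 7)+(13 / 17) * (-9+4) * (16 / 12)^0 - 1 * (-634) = 13330791 / 8398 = 1587.38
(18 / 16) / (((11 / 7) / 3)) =189 / 88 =2.15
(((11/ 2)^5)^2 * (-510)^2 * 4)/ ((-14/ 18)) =-15179229312120225/ 448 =-33882208285982.65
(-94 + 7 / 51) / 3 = -4787 / 153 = -31.29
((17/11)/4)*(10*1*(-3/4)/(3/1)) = -85/88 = -0.97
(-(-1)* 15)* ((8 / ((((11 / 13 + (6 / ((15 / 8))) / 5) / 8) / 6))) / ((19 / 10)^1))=6240000 / 3059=2039.88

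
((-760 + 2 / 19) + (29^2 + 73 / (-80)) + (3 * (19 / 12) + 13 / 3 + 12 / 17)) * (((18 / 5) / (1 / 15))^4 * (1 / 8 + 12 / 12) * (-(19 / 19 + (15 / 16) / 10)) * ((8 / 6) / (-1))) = 25949106020061 / 20672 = 1255277961.50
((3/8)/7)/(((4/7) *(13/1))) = 3/416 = 0.01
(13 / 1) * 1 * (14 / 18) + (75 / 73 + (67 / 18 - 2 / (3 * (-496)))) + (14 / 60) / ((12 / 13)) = 1539221 / 101835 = 15.11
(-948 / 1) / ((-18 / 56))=8848 / 3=2949.33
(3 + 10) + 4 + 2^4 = 33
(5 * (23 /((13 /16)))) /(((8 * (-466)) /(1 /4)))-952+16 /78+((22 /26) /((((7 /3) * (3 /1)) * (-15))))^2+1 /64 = -951.79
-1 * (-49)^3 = 117649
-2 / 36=-1 / 18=-0.06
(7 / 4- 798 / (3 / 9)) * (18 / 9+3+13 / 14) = -113461 / 8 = -14182.62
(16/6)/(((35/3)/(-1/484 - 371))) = -71826/847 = -84.80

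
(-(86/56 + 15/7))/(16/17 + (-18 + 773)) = -1751/359828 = -0.00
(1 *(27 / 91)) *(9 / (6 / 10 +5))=1215 / 2548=0.48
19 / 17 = 1.12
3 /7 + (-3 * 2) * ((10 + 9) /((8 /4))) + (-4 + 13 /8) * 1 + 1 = -3245 /56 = -57.95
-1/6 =-0.17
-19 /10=-1.90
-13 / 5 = -2.60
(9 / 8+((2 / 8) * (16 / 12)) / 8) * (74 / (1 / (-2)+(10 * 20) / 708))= -4366 / 11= -396.91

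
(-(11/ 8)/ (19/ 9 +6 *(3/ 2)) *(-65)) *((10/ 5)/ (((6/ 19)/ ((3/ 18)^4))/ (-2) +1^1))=-24453/ 309520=-0.08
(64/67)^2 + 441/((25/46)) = 91166254/112225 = 812.35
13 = 13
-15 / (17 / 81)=-1215 / 17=-71.47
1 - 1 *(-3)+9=13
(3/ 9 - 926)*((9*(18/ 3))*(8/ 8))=-49986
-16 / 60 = -4 / 15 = -0.27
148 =148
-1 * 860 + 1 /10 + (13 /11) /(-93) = -859.91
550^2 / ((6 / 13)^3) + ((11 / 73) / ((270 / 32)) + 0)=6738229553 / 2190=3076817.15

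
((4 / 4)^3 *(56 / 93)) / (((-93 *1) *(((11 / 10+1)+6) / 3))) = -560 / 233523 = -0.00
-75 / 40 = -15 / 8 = -1.88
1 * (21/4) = 21/4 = 5.25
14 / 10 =7 / 5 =1.40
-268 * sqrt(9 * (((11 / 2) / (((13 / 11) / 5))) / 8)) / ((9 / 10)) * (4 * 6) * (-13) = 58960 * sqrt(65) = 475350.72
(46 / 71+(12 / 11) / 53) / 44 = 13835 / 910646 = 0.02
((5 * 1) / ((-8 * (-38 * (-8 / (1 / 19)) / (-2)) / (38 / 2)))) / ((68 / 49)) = 245 / 82688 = 0.00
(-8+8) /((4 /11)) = 0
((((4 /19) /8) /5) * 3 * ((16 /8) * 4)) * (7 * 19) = 84 /5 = 16.80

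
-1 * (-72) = 72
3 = 3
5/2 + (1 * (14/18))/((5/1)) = 239/90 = 2.66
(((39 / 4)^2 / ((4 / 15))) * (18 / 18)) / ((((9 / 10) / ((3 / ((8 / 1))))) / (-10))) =-190125 / 128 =-1485.35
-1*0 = 0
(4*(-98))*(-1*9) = 3528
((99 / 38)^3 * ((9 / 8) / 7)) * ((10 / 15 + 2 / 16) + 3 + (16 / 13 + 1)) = 5469575463 / 319574528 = 17.12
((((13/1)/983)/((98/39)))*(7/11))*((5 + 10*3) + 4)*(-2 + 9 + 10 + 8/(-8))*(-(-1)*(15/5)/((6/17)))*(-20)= -26891280/75691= -355.28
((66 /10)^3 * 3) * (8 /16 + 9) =2048409 /250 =8193.64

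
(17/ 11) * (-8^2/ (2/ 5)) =-2720/ 11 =-247.27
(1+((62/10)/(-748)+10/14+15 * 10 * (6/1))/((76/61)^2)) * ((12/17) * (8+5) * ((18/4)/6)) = 10283620571991/2570666560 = 4000.37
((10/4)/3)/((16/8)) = 5/12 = 0.42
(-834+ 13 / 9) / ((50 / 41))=-682.70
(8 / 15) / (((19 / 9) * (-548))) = -6 / 13015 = -0.00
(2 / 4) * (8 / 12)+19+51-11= 178 / 3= 59.33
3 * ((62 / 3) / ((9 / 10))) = 620 / 9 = 68.89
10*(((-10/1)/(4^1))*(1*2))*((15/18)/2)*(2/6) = -125/18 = -6.94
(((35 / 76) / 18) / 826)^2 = 25 / 26057707776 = 0.00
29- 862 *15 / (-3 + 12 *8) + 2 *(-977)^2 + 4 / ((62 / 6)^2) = 1834499033 / 961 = 1908948.01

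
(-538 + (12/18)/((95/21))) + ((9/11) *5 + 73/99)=-533.02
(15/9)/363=0.00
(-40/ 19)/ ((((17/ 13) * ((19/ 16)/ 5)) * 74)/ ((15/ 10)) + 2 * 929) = -31200/ 27762629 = -0.00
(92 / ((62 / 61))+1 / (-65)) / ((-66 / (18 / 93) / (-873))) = 231.69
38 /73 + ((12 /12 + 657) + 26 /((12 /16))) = 151808 /219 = 693.19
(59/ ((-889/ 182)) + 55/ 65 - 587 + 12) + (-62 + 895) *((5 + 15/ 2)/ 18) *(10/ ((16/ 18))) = 5921.58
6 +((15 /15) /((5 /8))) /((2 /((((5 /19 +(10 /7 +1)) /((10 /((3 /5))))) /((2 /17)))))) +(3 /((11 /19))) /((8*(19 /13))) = 11033079 /1463000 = 7.54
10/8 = 5/4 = 1.25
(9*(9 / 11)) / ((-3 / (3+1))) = -108 / 11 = -9.82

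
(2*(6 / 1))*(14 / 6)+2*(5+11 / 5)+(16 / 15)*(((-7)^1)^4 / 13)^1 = 46684 / 195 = 239.41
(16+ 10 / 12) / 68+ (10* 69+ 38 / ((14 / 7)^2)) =285497 / 408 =699.75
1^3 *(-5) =-5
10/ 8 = 5/ 4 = 1.25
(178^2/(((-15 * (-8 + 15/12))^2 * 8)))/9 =63368/1476225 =0.04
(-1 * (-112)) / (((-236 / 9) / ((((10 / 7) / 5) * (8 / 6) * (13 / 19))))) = -1248 / 1121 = -1.11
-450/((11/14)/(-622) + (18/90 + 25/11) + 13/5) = -215523000/2428927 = -88.73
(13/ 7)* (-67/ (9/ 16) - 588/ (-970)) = -6724562/ 30555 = -220.08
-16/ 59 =-0.27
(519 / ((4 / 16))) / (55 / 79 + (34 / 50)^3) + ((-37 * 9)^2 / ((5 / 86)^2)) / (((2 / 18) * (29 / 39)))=397060537.53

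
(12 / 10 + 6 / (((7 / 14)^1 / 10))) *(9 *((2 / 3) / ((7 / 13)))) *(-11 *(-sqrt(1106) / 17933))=519948 *sqrt(1106) / 627655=27.55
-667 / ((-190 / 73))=48691 / 190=256.27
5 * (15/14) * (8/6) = 50/7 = 7.14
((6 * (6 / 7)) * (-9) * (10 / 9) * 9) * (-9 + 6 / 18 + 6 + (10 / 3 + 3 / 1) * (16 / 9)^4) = -28046.94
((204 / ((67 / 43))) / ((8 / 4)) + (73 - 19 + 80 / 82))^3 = 36213440613851584 / 20728886723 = 1747003.64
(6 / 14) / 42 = 1 / 98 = 0.01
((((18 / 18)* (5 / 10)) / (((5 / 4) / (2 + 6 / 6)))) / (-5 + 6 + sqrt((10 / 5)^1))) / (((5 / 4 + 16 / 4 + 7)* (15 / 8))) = -64 / 1225 + 64* sqrt(2) / 1225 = 0.02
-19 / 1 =-19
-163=-163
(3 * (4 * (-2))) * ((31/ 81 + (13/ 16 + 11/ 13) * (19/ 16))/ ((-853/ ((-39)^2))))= 8243599/ 81888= 100.67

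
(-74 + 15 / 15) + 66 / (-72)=-887 / 12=-73.92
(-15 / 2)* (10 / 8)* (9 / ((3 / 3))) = -675 / 8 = -84.38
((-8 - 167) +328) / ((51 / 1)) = 3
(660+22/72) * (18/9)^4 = 95084/9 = 10564.89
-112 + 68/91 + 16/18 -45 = -127243/819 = -155.36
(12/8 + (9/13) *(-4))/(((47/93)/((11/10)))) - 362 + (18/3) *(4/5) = -4398743/12220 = -359.96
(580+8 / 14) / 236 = 1016 / 413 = 2.46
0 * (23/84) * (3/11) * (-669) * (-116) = 0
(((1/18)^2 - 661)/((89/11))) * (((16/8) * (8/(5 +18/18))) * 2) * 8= -75385376/21627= -3485.71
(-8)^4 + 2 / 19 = 77826 / 19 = 4096.11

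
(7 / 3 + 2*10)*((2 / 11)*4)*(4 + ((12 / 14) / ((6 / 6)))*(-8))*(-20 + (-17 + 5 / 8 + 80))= -467660 / 231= -2024.50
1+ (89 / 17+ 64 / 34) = 138 / 17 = 8.12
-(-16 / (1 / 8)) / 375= 128 / 375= 0.34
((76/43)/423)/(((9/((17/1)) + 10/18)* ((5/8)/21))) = 108528/838715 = 0.13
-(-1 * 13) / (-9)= -13 / 9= -1.44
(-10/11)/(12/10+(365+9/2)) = -100/40777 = -0.00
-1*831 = -831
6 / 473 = 0.01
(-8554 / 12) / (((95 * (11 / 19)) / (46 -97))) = 72709 / 110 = 660.99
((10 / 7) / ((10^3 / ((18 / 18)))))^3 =1 / 343000000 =0.00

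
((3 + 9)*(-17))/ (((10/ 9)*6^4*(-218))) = 0.00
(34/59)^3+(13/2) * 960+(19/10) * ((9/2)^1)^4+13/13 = 230691883641/32860640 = 7020.31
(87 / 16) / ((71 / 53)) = 4611 / 1136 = 4.06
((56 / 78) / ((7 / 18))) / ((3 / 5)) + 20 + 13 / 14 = 4369 / 182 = 24.01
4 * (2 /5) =8 /5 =1.60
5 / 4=1.25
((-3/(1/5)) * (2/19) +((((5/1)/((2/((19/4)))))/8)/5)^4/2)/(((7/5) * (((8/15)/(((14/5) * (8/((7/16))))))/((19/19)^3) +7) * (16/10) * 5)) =-15062352915/750855913472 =-0.02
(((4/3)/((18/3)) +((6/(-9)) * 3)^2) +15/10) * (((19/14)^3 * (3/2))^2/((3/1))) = 4845725743/180708864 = 26.82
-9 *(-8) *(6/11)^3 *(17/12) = 22032/1331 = 16.55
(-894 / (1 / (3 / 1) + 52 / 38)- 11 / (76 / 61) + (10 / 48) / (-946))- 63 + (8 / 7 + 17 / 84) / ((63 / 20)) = -11011668706651 / 18452971152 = -596.74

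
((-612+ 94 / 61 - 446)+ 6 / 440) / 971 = -14177497 / 13030820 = -1.09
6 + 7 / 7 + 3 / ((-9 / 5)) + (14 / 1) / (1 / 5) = 226 / 3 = 75.33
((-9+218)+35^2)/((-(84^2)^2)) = -239/8297856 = -0.00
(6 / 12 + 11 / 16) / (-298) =-19 / 4768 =-0.00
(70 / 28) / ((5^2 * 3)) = 1 / 30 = 0.03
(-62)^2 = 3844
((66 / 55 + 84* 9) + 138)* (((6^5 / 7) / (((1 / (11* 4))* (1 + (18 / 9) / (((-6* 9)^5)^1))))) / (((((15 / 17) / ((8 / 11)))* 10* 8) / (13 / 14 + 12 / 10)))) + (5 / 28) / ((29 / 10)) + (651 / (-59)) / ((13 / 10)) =5087056962087301973153 / 5301347157128750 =959578.16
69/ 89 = 0.78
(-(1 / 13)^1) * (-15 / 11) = 15 / 143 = 0.10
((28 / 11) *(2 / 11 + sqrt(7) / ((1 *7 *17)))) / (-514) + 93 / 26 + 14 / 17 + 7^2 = 733970115 / 13744874 - 2 *sqrt(7) / 48059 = 53.40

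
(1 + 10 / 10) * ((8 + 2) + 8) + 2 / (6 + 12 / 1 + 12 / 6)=361 / 10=36.10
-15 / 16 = -0.94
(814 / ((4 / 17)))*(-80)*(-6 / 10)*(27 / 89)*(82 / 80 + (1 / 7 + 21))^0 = 50376.54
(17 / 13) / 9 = 17 / 117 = 0.15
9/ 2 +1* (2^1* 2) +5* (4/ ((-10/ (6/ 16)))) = 31/ 4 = 7.75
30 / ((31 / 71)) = 2130 / 31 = 68.71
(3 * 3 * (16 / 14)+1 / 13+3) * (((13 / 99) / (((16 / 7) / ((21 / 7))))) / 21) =76 / 693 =0.11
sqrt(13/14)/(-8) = -sqrt(182)/112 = -0.12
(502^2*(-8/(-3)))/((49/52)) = 104833664/147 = 713154.18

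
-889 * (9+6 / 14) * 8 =-67056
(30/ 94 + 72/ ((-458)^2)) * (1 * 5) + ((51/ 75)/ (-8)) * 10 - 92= -4498251939/ 49294540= -91.25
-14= -14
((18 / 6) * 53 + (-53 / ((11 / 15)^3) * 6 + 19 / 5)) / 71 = -9.06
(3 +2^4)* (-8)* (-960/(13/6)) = 875520/13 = 67347.69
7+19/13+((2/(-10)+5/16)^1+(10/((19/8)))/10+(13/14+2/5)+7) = 2396209/138320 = 17.32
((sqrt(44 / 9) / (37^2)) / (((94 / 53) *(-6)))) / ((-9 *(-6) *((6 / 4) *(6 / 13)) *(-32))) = 689 *sqrt(11) / 18011922048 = 0.00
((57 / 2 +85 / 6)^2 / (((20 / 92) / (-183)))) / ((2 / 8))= -91947008 / 15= -6129800.53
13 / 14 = 0.93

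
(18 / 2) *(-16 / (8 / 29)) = -522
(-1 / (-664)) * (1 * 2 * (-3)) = -3 / 332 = -0.01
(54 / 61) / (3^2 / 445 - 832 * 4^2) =-24030 / 361353691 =-0.00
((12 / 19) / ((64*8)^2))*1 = 3 / 1245184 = 0.00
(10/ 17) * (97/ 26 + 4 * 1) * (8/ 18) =1340/ 663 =2.02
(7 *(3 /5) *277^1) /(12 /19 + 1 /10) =221046 /139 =1590.26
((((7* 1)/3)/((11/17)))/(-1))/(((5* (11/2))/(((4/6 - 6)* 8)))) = 30464/5445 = 5.59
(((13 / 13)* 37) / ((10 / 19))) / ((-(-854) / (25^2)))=87875 / 1708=51.45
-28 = -28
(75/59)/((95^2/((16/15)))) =16/106495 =0.00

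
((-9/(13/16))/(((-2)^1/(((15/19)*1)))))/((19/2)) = 2160/4693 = 0.46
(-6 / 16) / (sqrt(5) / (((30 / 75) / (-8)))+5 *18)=-27 / 4880 - 3 *sqrt(5) / 2440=-0.01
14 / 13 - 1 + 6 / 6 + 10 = 144 / 13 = 11.08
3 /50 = 0.06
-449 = -449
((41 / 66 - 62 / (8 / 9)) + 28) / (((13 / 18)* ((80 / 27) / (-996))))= 109497501 / 5720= 19142.92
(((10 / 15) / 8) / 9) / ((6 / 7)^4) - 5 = -697439 / 139968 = -4.98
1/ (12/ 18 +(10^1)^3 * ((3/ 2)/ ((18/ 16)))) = 1/ 1334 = 0.00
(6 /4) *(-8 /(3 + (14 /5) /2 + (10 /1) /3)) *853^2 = -32742405 /29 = -1129048.45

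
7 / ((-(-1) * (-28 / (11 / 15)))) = -11 / 60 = -0.18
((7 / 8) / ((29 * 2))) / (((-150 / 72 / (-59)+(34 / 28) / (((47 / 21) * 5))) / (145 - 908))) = -80.04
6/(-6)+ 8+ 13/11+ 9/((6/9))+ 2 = 521/22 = 23.68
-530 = -530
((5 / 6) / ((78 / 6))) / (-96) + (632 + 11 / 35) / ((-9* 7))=-18414217 / 1834560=-10.04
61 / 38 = 1.61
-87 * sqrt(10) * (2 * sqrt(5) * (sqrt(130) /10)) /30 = -29 * sqrt(65) /5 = -46.76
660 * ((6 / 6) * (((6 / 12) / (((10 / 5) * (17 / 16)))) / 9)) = 880 / 51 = 17.25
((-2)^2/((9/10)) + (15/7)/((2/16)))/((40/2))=68/63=1.08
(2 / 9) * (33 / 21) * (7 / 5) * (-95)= -418 / 9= -46.44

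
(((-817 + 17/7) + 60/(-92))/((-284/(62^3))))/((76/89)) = 347998770149/434378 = 801142.71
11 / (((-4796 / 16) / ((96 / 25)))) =-384 / 2725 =-0.14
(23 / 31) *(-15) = -345 / 31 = -11.13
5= 5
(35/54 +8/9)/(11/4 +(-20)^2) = 166/43497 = 0.00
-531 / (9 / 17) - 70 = -1073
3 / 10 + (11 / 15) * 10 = 229 / 30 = 7.63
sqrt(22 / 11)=1.41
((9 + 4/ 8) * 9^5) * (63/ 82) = 70681653/ 164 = 430985.69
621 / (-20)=-621 / 20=-31.05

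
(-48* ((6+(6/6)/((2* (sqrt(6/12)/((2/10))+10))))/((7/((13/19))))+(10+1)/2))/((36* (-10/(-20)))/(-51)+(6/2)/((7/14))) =-964189/18620+221* sqrt(2)/18620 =-51.77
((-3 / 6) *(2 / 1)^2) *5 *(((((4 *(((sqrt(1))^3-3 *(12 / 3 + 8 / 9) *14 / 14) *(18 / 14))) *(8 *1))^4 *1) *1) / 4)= -600012596183040 / 2401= -249901122941.71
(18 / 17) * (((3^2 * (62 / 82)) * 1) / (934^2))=2511 / 304016066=0.00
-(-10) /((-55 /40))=-80 /11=-7.27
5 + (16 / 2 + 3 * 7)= 34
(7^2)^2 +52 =2453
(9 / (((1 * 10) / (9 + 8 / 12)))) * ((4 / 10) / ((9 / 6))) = 58 / 25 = 2.32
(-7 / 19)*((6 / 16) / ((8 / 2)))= -21 / 608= -0.03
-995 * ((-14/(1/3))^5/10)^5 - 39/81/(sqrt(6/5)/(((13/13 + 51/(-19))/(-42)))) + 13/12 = 379363322893220348197859300000000000000.00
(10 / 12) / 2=5 / 12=0.42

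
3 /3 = 1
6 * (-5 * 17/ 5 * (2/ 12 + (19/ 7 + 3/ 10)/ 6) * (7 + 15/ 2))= -138533/ 140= -989.52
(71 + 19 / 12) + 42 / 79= 73.11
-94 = -94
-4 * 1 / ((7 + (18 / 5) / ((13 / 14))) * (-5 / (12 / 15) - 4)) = 1040 / 28987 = 0.04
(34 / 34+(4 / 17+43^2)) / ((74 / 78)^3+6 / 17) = 1865819826 / 1217015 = 1533.11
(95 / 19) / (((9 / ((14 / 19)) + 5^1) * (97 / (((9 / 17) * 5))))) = 3150 / 397409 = 0.01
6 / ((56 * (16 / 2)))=0.01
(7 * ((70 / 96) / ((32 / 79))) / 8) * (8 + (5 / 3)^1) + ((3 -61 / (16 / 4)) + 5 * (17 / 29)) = 6315059 / 1069056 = 5.91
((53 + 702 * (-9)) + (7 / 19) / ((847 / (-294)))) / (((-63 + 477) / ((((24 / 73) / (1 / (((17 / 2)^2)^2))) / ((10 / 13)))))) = -15638962892917 / 463202520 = -33762.69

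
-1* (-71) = 71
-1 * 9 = -9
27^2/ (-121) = -729/ 121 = -6.02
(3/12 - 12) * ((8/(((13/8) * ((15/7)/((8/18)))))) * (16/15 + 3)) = -1284416/26325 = -48.79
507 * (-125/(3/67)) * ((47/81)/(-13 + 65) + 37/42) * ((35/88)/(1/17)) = -243417825625/28512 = -8537381.65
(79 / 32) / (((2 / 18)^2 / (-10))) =-31995 / 16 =-1999.69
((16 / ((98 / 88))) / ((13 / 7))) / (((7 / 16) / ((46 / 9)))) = 518144 / 5733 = 90.38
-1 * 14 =-14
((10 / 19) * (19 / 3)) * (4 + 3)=70 / 3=23.33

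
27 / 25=1.08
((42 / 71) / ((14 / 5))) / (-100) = -3 / 1420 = -0.00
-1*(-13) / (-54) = -13 / 54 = -0.24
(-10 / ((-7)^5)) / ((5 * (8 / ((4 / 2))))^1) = 1 / 33614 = 0.00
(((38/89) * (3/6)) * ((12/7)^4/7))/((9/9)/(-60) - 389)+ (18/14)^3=74181344589/34914004643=2.12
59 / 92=0.64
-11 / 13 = -0.85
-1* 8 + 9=1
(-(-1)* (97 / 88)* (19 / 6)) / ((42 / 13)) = 23959 / 22176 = 1.08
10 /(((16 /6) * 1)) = 15 /4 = 3.75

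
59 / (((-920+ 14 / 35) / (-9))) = 2655 / 4598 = 0.58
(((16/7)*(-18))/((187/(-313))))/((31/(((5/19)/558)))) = 25040/23901031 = 0.00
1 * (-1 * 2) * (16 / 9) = -32 / 9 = -3.56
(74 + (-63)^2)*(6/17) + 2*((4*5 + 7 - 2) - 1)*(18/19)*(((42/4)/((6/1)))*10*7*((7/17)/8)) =553512/323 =1713.66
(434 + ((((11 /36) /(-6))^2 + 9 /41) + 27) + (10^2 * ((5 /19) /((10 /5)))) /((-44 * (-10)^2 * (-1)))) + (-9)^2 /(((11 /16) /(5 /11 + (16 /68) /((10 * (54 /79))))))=193944757321103 /373808571840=518.83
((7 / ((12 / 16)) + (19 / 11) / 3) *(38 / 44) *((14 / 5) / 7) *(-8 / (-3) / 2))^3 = 568486650304 / 5979018375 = 95.08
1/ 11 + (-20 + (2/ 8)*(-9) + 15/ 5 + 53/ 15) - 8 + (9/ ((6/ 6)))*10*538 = 31941607/ 660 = 48396.37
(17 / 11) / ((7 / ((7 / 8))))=17 / 88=0.19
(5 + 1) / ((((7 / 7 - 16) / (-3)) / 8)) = 9.60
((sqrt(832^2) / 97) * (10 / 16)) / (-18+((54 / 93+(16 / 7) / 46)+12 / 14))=-1297660 / 3997079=-0.32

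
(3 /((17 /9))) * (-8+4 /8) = -405 /34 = -11.91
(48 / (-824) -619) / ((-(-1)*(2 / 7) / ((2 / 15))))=-446341 / 1545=-288.89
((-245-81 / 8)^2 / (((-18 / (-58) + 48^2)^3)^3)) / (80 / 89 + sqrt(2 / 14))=37649224687728161964547 / 784006801231738695391646245815735250854492187500-478682999601115202120669 * sqrt(7) / 62720544098539095631331699665258820068359375000000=0.00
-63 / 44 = -1.43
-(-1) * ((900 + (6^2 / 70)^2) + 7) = 1111399 / 1225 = 907.26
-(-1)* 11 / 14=11 / 14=0.79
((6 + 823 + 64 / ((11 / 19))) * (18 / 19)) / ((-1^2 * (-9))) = 20670 / 209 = 98.90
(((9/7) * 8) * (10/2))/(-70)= -36/49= -0.73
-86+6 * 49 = 208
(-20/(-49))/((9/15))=100/147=0.68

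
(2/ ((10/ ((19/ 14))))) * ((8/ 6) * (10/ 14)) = 38/ 147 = 0.26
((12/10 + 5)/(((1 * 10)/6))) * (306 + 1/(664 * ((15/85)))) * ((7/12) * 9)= 396829419/66400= 5976.35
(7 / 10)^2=49 / 100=0.49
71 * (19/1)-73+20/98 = 62534/49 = 1276.20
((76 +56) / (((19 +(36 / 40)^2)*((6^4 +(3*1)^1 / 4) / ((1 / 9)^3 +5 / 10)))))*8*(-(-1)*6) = 102924800 / 832311207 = 0.12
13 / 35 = 0.37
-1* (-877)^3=674526133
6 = 6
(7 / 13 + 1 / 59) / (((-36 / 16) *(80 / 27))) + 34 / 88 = 51137 / 168740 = 0.30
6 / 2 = 3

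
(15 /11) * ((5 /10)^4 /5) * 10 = 0.17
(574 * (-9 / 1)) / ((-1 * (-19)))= -5166 / 19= -271.89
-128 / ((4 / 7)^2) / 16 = -49 / 2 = -24.50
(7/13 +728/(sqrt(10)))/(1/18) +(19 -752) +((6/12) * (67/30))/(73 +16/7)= -297316763/411060 +6552 * sqrt(10)/5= 3420.56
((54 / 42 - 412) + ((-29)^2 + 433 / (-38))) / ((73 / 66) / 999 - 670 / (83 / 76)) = -304887881925 / 446527978393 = -0.68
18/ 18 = 1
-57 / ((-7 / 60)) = 3420 / 7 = 488.57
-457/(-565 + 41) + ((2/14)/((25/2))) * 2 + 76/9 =9.34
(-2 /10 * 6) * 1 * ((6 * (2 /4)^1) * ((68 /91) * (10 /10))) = -1224 /455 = -2.69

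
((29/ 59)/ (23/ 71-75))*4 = -0.03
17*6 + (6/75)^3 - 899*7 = -96734367/15625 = -6191.00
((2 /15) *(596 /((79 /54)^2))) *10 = 2317248 /6241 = 371.29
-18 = -18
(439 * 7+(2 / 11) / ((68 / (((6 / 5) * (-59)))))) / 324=1436539 / 151470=9.48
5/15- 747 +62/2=-2147/3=-715.67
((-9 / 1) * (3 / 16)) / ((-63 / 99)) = 297 / 112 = 2.65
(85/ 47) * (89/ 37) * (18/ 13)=136170/ 22607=6.02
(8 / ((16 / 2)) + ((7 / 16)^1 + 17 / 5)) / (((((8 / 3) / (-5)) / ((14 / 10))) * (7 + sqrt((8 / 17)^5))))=-26924748291 / 14835248000 + 782901 * sqrt(34) / 115900375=-1.78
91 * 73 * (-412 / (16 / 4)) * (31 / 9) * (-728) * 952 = 14700479428544 / 9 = 1633386603171.56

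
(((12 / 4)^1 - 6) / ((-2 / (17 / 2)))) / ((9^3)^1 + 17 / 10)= 255 / 14614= 0.02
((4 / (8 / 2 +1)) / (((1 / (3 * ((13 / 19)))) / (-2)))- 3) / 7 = -597 / 665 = -0.90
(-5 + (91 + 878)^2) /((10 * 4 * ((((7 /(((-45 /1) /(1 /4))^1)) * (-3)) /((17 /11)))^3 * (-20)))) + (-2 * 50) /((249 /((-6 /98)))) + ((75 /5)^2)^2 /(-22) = -2730547.53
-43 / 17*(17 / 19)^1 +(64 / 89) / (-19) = -3891 / 1691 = -2.30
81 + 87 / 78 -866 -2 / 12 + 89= -27107 / 39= -695.05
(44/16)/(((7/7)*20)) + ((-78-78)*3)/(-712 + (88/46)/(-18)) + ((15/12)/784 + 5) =956938469/165094720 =5.80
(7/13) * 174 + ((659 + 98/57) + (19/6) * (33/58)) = 65001073/85956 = 756.21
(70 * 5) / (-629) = -350 / 629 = -0.56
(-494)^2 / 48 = 61009 / 12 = 5084.08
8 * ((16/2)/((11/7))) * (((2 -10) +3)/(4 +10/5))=-1120/33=-33.94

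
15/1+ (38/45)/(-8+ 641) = 427313/28485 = 15.00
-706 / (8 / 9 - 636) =1.11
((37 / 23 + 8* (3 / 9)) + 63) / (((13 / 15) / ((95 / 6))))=1102475 / 897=1229.07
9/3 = 3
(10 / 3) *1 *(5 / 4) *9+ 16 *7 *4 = 971 / 2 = 485.50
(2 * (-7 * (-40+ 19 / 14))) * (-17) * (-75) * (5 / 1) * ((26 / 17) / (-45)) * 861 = -100923550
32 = 32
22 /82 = 11 /41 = 0.27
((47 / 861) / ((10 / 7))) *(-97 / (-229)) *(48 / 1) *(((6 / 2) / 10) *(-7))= -382956 / 234725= -1.63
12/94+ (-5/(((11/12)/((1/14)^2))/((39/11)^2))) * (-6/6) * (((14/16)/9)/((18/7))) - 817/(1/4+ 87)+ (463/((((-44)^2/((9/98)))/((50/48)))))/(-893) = -143974697421761/15610335654144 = -9.22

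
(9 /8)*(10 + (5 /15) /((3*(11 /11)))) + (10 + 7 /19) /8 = 963 /76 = 12.67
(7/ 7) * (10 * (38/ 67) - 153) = -9871/ 67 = -147.33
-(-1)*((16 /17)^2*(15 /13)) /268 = 960 /251719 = 0.00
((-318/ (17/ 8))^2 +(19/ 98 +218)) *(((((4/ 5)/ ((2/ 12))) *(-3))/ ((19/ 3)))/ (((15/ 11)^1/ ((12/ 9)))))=-67629346224/ 1345295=-50271.02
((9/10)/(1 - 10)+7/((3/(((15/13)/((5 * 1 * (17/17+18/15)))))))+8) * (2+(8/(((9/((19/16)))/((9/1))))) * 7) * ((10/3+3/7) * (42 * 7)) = 882388367/1430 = 617054.80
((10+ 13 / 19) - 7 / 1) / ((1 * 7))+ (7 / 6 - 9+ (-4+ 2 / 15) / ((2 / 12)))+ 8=-22.51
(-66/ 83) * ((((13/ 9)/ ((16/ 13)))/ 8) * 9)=-5577/ 5312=-1.05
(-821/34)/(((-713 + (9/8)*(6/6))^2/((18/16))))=-29556/551361425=-0.00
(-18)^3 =-5832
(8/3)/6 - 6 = -50/9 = -5.56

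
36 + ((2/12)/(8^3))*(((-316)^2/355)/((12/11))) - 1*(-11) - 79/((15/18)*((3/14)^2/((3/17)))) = -882236833/2780928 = -317.25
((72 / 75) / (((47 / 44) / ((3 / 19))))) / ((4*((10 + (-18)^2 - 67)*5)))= 264 / 9934625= 0.00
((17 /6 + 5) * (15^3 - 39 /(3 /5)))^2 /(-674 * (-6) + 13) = 165708.27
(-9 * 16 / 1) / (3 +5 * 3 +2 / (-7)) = -252 / 31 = -8.13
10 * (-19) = -190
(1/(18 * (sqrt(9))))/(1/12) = 2/9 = 0.22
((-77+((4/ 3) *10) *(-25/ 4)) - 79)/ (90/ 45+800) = -359/ 1203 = -0.30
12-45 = -33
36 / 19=1.89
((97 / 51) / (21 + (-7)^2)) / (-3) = -97 / 10710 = -0.01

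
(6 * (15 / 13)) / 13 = 90 / 169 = 0.53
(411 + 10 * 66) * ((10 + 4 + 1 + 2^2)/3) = 6783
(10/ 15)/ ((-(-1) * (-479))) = -2/ 1437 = -0.00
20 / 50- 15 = -73 / 5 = -14.60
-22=-22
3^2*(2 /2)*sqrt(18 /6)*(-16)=-144*sqrt(3)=-249.42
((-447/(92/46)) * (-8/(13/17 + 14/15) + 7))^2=196228622529/749956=261653.51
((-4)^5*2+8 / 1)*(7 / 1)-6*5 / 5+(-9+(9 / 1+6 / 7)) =-99996 / 7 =-14285.14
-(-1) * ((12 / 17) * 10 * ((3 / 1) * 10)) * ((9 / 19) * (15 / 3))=162000 / 323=501.55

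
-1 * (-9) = 9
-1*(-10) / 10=1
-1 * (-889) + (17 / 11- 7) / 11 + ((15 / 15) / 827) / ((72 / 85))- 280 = 4384175461 / 7204824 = 608.51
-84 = -84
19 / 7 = 2.71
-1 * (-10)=10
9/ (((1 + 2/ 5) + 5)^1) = 45/ 32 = 1.41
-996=-996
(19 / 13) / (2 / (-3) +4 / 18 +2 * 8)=171 / 1820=0.09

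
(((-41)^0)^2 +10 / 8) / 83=9 / 332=0.03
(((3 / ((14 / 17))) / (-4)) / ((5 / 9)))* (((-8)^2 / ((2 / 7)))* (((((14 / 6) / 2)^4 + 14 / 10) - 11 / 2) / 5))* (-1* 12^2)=-23766.82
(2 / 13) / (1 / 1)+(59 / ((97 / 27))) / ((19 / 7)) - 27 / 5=96352 / 119795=0.80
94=94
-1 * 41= -41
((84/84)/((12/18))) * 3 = 4.50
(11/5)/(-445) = -11/2225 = -0.00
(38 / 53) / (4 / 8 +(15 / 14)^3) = 104272 / 251591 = 0.41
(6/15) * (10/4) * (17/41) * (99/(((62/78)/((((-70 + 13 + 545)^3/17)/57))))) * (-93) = -448703304192/779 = -575999106.79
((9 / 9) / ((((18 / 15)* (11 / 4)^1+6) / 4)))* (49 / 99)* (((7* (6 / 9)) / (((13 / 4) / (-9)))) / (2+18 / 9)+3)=-0.05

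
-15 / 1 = -15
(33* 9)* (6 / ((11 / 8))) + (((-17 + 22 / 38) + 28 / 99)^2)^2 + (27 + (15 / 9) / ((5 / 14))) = 865758310334677477 / 12518583261921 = 69157.85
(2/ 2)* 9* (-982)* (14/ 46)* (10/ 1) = -618660/ 23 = -26898.26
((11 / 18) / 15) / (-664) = -0.00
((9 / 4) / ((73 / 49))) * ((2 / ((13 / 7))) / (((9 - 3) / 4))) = 1029 / 949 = 1.08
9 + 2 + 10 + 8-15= 14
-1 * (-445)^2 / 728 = -272.01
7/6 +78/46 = 395/138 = 2.86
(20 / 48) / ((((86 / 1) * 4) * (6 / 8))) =5 / 3096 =0.00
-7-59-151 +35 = -182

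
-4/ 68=-1/ 17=-0.06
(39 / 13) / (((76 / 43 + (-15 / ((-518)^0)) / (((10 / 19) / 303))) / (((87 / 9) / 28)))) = -1247 / 10395014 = -0.00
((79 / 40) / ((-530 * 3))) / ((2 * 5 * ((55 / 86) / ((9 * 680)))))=-1.19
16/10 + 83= 423/5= 84.60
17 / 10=1.70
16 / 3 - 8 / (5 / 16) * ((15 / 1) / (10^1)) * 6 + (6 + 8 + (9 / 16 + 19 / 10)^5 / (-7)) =-15414216162271 / 68812800000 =-224.00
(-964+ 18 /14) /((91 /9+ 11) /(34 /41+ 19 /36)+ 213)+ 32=89048759 /3204593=27.79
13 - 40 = -27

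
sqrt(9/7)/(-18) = -sqrt(7)/42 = -0.06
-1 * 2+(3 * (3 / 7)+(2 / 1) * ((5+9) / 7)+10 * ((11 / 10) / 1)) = 100 / 7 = 14.29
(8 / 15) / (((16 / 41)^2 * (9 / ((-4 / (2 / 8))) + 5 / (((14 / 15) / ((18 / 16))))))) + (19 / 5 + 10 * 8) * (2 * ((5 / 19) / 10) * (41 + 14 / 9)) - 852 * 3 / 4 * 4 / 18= 16162909 / 348840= 46.33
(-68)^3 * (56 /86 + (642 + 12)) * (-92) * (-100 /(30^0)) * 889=-72392691831040000 /43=-1683550972814883.72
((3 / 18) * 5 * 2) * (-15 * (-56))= 1400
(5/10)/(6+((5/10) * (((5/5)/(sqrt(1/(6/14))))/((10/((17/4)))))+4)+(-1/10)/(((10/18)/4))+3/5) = 5532800/109306453- 17000 * sqrt(21)/109306453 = 0.05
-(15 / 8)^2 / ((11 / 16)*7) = -225 / 308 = -0.73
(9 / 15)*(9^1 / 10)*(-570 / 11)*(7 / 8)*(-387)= 4169151 / 440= 9475.34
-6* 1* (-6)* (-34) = -1224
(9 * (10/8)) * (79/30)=237/8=29.62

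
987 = 987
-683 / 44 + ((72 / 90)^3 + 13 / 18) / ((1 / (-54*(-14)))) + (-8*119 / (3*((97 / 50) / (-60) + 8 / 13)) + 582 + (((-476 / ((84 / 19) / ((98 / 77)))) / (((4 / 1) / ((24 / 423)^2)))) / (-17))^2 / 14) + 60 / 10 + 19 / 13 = 61249354728556094596433 / 63619323791660851500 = 962.75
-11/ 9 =-1.22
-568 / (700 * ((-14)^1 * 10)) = 71 / 12250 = 0.01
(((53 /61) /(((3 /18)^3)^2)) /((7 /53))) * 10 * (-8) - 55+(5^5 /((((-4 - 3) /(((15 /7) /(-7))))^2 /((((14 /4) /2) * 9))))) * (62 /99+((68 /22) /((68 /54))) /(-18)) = -2215257511688215 /90219976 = -24553958.11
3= 3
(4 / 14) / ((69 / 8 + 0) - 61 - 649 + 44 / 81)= -1296 / 3178973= -0.00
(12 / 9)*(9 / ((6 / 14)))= 28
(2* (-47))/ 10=-47/ 5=-9.40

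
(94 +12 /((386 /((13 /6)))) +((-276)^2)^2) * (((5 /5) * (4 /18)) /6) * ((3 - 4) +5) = 4479748530092 /5211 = 859671565.94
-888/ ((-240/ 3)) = 11.10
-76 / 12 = -19 / 3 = -6.33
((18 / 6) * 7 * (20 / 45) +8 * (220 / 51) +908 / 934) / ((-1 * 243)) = -1067366 / 5787531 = -0.18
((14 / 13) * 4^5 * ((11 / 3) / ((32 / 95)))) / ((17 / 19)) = 8895040 / 663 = 13416.35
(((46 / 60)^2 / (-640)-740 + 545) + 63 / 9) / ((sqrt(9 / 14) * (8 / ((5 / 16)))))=-108288529 * sqrt(14) / 44236800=-9.16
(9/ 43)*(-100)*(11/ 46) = -4950/ 989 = -5.01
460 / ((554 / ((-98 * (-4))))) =90160 / 277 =325.49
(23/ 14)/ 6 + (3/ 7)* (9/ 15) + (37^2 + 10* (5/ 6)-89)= 180441/ 140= 1288.86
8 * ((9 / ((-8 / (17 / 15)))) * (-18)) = 918 / 5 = 183.60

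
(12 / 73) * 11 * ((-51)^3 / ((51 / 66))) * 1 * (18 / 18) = -22659912 / 73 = -310409.75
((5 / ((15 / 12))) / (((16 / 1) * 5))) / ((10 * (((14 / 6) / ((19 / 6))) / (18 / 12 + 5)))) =247 / 5600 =0.04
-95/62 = -1.53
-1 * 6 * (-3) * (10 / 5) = 36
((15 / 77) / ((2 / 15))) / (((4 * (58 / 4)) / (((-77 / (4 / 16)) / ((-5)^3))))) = 9 / 145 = 0.06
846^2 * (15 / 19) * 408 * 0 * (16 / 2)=0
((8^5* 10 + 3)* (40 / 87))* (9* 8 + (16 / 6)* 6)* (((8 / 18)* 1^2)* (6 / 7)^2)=18455106560 / 4263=4329135.95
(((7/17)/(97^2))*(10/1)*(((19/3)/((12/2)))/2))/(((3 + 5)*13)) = 665/299432016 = 0.00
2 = 2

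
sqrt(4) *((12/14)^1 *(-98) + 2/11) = -1844/11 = -167.64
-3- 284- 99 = -386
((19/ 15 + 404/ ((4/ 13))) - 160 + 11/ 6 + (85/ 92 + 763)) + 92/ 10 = 887443/ 460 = 1929.22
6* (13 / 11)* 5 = 390 / 11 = 35.45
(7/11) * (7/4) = 49/44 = 1.11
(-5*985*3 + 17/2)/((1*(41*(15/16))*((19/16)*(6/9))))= -1890112/3895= -485.27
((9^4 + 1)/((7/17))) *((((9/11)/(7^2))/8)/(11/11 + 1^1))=501993/30184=16.63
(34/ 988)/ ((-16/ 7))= -119/ 7904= -0.02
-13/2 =-6.50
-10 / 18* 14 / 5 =-14 / 9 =-1.56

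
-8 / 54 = -4 / 27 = -0.15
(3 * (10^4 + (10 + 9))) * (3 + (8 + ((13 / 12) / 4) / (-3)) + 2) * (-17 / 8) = -824558.48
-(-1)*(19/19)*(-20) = -20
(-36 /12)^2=9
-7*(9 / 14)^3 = -729 / 392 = -1.86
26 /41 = 0.63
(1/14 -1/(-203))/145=31/58870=0.00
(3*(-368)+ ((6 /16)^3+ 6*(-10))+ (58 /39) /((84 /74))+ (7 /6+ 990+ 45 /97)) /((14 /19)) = -132157536941 /569447424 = -232.08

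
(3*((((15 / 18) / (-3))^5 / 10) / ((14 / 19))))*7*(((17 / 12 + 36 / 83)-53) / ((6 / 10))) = 3024859375 / 7528038912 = 0.40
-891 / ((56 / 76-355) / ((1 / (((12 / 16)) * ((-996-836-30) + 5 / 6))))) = -135432 / 75165077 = -0.00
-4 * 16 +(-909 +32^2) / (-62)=-4083 / 62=-65.85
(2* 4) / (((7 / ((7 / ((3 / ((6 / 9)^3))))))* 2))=32 / 81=0.40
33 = 33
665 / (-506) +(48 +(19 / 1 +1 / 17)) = 565535 / 8602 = 65.74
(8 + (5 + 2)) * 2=30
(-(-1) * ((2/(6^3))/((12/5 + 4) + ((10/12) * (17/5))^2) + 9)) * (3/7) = 70124/18179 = 3.86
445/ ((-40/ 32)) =-356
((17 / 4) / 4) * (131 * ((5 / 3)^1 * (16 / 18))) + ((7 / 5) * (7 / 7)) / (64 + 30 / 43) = 38726026 / 187785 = 206.23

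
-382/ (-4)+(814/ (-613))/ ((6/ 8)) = 344737/ 3678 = 93.73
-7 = -7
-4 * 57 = -228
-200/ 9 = -22.22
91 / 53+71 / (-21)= -1852 / 1113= -1.66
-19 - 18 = -37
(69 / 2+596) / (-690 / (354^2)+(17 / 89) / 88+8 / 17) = 876661570356 / 649678855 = 1349.38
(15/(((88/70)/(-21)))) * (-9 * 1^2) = 99225/44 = 2255.11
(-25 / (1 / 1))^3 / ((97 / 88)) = -1375000 / 97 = -14175.26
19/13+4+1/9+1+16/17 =7.51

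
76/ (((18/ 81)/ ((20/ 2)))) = 3420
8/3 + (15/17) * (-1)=91/51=1.78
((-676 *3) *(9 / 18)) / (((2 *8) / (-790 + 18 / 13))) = 99957 / 2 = 49978.50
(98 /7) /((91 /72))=144 /13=11.08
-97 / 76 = -1.28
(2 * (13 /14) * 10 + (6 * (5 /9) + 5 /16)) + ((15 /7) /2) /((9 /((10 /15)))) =22475 /1008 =22.30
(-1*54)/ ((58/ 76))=-2052/ 29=-70.76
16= 16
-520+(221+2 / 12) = -1793 / 6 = -298.83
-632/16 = -79/2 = -39.50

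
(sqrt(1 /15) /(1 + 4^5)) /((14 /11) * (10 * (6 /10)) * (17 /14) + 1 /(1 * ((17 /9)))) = 187 * sqrt(15) /28182375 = 0.00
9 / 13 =0.69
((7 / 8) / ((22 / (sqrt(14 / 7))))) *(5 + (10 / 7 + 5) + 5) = 115 *sqrt(2) / 176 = 0.92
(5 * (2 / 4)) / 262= 5 / 524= 0.01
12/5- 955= -4763/5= -952.60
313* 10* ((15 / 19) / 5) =9390 / 19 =494.21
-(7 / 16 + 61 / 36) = -2.13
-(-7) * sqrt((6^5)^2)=54432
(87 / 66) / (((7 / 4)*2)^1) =29 / 77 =0.38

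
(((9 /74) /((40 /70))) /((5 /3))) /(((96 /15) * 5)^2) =189 /1515520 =0.00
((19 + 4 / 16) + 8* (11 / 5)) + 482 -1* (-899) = 28357 / 20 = 1417.85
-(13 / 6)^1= -13 / 6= -2.17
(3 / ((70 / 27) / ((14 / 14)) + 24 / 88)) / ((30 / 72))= 10692 / 4255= 2.51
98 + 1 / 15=1471 / 15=98.07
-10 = -10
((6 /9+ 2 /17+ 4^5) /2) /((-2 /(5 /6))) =-32665 /153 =-213.50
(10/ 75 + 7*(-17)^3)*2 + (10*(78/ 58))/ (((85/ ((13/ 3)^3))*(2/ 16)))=-1523637874/ 22185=-68678.74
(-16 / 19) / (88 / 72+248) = -144 / 42617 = -0.00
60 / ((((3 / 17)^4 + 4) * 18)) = 0.83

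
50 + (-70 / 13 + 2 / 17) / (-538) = 2973032 / 59449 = 50.01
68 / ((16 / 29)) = 493 / 4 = 123.25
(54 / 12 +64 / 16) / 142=17 / 284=0.06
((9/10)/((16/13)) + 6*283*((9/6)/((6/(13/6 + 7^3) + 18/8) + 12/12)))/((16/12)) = 10137187557/17322880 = 585.19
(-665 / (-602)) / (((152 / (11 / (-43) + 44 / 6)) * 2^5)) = 4565 / 2840064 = 0.00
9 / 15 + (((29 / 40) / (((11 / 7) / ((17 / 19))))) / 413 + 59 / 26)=18404261 / 6412120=2.87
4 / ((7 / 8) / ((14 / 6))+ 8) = 32 / 67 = 0.48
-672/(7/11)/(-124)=8.52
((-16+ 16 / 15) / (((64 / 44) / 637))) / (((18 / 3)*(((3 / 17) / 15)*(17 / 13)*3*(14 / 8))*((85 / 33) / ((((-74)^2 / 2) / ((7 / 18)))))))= -3135404272 / 85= -36887109.08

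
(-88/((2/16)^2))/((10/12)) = -6758.40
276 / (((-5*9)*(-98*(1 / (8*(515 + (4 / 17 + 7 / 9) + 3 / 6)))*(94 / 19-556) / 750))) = -394680920 / 1121337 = -351.97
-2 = -2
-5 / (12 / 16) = -20 / 3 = -6.67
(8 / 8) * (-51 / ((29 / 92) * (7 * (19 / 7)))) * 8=-37536 / 551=-68.12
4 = 4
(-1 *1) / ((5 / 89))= -89 / 5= -17.80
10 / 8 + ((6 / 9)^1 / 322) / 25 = 60379 / 48300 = 1.25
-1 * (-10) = 10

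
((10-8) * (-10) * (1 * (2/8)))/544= -5/544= -0.01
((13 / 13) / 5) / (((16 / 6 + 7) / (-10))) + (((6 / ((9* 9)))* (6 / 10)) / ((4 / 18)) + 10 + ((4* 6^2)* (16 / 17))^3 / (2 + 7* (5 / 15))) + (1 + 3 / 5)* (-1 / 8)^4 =574494.82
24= 24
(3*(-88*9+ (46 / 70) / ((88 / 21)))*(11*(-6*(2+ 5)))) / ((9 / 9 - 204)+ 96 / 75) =-36583155 / 6724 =-5440.68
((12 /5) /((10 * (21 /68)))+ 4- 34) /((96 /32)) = -5114 /525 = -9.74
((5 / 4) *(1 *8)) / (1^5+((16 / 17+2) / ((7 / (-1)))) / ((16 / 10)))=4760 / 351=13.56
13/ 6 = 2.17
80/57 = 1.40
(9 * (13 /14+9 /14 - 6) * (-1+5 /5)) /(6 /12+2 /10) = 0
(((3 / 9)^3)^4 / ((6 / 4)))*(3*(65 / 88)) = 65 / 23383404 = 0.00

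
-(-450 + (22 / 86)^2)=831929 / 1849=449.93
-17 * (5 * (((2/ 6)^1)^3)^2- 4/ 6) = 8177/ 729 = 11.22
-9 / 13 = -0.69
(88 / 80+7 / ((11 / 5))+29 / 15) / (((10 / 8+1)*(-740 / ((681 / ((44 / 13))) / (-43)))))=6052501 / 346519800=0.02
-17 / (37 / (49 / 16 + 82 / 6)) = -13651 / 1776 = -7.69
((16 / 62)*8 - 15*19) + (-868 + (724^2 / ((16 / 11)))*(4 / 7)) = 44436251 / 217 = 204775.35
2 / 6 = 1 / 3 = 0.33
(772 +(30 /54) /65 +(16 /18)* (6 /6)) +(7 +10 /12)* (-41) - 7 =11563 /26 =444.73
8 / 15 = 0.53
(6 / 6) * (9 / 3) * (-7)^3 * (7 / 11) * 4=-28812 / 11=-2619.27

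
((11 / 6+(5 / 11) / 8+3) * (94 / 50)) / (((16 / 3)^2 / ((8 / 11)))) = 182031 / 774400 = 0.24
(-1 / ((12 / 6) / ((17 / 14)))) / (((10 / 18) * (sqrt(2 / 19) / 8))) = -153 * sqrt(38) / 35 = -26.95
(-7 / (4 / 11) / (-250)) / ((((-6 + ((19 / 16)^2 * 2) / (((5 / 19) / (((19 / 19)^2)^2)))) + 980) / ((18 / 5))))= 7392 / 26259125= 0.00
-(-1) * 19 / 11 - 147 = -1598 / 11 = -145.27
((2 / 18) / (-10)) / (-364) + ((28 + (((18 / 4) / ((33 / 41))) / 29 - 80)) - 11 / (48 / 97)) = -1547424787 / 20900880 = -74.04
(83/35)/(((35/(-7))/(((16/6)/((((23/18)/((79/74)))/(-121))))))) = 19041528/148925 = 127.86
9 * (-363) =-3267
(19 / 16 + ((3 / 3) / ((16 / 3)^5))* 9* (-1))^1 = 1242997 / 1048576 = 1.19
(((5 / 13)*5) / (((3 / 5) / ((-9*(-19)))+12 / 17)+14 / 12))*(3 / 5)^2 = 87210 / 236327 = 0.37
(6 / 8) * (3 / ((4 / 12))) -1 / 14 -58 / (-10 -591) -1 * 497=-8249505 / 16828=-490.22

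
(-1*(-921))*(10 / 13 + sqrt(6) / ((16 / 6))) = 1554.45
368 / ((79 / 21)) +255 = 27873 / 79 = 352.82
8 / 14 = 4 / 7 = 0.57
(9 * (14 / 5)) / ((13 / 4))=504 / 65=7.75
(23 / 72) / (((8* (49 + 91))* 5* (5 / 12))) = 23 / 168000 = 0.00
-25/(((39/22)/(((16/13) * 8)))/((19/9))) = -1337600/4563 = -293.14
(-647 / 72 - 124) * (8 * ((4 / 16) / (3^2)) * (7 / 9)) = -67025 / 2916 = -22.99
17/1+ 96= 113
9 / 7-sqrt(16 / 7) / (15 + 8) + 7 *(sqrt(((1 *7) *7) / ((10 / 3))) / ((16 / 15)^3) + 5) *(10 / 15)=-4 *sqrt(7) / 161 + 11025 *sqrt(30) / 4096 + 517 / 21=39.30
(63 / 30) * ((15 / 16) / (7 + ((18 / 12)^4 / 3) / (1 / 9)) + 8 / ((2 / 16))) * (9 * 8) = 3437532 / 355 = 9683.19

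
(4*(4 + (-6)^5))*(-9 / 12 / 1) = 23316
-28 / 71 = -0.39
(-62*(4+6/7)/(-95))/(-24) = -527/3990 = -0.13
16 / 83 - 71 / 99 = -4309 / 8217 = -0.52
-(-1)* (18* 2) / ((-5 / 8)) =-288 / 5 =-57.60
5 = 5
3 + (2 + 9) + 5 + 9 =28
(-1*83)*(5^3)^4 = -20263671875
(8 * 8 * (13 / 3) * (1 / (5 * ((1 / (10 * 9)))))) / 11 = 4992 / 11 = 453.82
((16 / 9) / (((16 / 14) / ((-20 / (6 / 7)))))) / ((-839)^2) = -980 / 19005867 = -0.00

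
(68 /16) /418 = 17 /1672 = 0.01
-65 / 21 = -3.10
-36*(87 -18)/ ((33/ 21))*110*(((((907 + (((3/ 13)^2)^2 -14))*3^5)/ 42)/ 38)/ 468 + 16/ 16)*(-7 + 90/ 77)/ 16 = 81780.73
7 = 7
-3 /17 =-0.18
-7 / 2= -3.50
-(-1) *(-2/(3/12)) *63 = -504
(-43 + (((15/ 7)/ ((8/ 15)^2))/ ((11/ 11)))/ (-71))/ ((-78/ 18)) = 4113357/ 413504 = 9.95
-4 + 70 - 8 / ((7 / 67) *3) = 850 / 21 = 40.48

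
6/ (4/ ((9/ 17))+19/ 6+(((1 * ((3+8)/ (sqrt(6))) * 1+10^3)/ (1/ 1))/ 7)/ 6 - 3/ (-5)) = 167325480/ 979730303 - 207900 * sqrt(6)/ 979730303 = 0.17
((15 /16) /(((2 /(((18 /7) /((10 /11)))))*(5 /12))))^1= 3.18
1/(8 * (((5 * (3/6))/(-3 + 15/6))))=-1/40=-0.02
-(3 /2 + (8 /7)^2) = -275 /98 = -2.81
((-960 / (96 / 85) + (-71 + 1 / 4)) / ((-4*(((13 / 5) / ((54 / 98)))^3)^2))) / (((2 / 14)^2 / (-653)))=-14558529509757984375 / 21815265186407056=-667.36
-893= -893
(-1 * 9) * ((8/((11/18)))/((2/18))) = -11664/11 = -1060.36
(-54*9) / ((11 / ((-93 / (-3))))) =-1369.64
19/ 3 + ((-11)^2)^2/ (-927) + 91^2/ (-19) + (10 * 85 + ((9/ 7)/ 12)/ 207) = 4590394723/ 11342772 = 404.70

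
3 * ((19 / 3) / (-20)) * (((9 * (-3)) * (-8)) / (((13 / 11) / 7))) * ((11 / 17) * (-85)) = 869022 / 13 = 66847.85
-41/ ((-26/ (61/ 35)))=2501/ 910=2.75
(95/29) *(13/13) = 95/29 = 3.28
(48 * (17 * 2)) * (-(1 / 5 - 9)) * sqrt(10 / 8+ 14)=35904 * sqrt(61) / 5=56083.84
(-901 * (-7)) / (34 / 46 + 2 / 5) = 725305 / 131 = 5536.68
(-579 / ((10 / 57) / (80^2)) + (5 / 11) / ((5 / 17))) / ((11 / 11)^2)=-232341103 / 11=-21121918.45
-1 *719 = -719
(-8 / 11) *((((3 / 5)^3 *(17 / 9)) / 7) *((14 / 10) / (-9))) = 136 / 20625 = 0.01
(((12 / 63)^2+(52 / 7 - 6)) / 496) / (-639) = -0.00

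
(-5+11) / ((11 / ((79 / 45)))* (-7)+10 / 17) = -8058 / 58115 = -0.14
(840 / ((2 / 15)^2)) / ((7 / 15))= 101250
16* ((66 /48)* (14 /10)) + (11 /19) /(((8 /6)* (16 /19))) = 10021 /320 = 31.32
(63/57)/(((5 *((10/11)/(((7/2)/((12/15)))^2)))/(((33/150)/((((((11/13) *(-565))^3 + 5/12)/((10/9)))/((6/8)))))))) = -39078039/5004263601443200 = -0.00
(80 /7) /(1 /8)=640 /7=91.43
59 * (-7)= -413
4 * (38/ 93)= 152/ 93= 1.63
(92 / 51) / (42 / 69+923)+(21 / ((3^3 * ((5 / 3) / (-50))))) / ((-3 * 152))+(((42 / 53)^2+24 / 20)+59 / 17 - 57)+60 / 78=-764898722740949 / 15033659628780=-50.88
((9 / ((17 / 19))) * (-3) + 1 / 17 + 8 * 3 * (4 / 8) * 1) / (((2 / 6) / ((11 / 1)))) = -10164 / 17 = -597.88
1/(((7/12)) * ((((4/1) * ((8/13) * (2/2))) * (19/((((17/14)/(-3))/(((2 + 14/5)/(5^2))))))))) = -0.08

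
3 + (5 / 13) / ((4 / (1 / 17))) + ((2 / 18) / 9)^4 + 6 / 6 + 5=342694946765 / 38053301364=9.01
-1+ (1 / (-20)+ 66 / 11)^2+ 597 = 252561 / 400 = 631.40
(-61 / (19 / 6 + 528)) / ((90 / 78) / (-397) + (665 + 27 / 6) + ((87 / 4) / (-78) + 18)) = -15111408 / 90427514129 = -0.00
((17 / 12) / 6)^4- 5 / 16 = -8314559 / 26873856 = -0.31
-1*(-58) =58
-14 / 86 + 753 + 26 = 33490 / 43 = 778.84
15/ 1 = 15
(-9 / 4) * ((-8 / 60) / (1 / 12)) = 18 / 5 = 3.60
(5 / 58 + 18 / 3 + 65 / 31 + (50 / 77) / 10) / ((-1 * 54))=-0.15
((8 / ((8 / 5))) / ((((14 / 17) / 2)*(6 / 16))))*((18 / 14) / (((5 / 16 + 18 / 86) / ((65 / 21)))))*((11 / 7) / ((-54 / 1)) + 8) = 45812062400 / 23272893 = 1968.47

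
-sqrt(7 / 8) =-sqrt(14) / 4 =-0.94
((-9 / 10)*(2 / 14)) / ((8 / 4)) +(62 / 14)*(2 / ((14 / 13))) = 7997 / 980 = 8.16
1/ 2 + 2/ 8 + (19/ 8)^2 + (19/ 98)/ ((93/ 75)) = 636471/ 97216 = 6.55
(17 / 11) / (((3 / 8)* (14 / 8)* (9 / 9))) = 544 / 231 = 2.35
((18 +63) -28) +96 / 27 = 509 / 9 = 56.56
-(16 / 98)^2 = -64 / 2401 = -0.03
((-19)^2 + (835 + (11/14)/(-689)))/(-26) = -11536605/250796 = -46.00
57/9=19/3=6.33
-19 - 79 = -98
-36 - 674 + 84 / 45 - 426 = -17012 / 15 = -1134.13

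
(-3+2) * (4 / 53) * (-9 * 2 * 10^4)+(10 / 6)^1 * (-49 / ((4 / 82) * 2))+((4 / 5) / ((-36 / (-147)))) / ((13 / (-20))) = 105357443 / 8268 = 12742.80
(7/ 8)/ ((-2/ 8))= -7/ 2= -3.50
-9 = -9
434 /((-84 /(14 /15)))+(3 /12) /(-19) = -16537 /3420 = -4.84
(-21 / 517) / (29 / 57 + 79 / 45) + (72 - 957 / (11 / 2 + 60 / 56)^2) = 26379296457 / 529482448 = 49.82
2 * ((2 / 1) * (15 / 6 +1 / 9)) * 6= 188 / 3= 62.67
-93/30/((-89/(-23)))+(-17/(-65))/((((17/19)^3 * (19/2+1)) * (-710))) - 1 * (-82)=2024084351243/24927507150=81.20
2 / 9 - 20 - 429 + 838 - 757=-3310 / 9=-367.78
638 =638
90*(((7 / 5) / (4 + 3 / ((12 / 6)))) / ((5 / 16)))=4032 / 55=73.31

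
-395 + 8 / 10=-1971 / 5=-394.20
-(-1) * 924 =924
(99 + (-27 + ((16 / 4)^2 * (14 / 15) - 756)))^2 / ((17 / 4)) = 402885184 / 3825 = 105329.46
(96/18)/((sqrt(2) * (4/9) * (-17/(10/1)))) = -60 * sqrt(2)/17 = -4.99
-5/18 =-0.28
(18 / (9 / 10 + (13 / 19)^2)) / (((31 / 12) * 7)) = 779760 / 1071763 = 0.73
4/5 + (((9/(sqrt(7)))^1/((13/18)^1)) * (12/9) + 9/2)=53/10 + 216 * sqrt(7)/91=11.58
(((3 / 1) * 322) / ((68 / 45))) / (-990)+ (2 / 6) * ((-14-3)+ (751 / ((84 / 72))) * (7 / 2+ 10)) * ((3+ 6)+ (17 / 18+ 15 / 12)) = 4575225745 / 141372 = 32363.03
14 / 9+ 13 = 131 / 9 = 14.56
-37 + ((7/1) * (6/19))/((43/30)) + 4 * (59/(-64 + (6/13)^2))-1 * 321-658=-2241794647/2201815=-1018.16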